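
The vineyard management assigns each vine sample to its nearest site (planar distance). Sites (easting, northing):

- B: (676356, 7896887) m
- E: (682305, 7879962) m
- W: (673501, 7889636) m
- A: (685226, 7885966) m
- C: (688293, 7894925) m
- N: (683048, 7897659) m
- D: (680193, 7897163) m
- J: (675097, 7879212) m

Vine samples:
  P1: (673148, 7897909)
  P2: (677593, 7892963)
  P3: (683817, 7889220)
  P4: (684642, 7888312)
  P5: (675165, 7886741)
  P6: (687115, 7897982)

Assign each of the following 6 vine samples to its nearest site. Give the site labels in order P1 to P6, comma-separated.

B, B, A, A, W, C

P1 → B (d²=11335748.00)
P2 → B (d²=16927945.00)
P3 → A (d²=12573797.00)
P4 → A (d²=5844772.00)
P5 → W (d²=11149921.00)
P6 → C (d²=10732933.00)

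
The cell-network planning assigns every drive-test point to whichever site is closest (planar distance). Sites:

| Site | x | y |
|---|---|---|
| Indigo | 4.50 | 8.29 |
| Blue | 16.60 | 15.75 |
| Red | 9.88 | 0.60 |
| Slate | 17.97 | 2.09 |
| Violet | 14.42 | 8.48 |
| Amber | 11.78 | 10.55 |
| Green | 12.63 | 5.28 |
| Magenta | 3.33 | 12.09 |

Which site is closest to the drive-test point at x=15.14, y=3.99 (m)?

Squared distances to each site:
Indigo: 131.700; Blue: 140.429; Red: 39.160; Slate: 11.619; Violet: 20.679; Amber: 54.323; Green: 7.964; Magenta: 205.086.
Minimum at Green.

Green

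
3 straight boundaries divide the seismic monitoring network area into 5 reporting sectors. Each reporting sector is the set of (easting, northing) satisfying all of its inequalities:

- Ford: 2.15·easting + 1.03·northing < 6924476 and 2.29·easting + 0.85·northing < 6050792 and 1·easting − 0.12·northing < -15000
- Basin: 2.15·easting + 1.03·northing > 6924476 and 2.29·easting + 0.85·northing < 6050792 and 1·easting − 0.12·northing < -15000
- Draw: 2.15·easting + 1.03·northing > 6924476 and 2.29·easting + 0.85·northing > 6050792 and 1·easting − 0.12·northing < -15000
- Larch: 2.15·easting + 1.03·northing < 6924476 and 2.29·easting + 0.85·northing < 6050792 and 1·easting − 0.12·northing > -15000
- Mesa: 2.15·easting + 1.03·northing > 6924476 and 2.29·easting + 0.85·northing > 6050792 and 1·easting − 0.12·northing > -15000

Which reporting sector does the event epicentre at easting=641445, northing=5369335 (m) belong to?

2.15·641445 + 1.03·5369335 = 6909521.800, which is < 6924476
2.29·641445 + 0.85·5369335 = 6032843.800, which is < 6050792
1·641445 − 0.12·5369335 = -2875.200, which is > -15000
This sign pattern matches Larch.

Larch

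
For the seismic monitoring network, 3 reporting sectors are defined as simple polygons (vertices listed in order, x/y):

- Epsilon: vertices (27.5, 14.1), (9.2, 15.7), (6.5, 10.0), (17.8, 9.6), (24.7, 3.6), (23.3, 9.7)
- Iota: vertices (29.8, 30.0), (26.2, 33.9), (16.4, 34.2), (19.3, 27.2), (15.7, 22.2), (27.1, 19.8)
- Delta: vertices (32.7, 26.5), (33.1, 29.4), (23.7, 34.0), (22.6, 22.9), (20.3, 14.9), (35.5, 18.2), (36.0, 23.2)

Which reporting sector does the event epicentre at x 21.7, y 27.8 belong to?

Iota

Cast a ray rightward from (21.7, 27.8). For each polygon, the edges (by vertex number in listed order) whose endpoints lie on opposite sides of y = 27.8, where each meets that height, and whether that is right or left of the point:
Epsilon: no edge straddles that height → 0 crossings.
Iota: 3–4 at x≈19.05 (left), 6–1 at x≈29.22 (right) → 1 crossing.
Delta: 1–2 at x≈32.88 (right), 3–4 at x≈23.09 (right) → 2 crossings.
Only Iota has an odd count, so the point is inside Iota.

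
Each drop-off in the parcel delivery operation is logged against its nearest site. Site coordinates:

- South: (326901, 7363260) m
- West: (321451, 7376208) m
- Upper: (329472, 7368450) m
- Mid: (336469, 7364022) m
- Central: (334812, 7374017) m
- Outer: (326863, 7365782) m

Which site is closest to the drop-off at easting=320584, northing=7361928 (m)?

South

Squared distances to each site:
South: 41678713.000; West: 204670089.000; Upper: 121533028.000; Mid: 256718061.000; Central: 348579905.000; Outer: 54279157.000.
Minimum at South.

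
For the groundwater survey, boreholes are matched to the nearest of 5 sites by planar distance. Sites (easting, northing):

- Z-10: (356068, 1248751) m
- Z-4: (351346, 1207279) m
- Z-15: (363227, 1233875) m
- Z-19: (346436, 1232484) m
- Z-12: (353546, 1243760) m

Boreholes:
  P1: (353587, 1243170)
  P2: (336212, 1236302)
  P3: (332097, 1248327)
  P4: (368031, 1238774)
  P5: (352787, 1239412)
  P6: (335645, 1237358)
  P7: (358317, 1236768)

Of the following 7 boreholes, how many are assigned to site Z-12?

2

P1 → Z-12
P2 → Z-19
P3 → Z-19
P4 → Z-15
P5 → Z-12
P6 → Z-19
P7 → Z-15
2 of the 7 go to Z-12.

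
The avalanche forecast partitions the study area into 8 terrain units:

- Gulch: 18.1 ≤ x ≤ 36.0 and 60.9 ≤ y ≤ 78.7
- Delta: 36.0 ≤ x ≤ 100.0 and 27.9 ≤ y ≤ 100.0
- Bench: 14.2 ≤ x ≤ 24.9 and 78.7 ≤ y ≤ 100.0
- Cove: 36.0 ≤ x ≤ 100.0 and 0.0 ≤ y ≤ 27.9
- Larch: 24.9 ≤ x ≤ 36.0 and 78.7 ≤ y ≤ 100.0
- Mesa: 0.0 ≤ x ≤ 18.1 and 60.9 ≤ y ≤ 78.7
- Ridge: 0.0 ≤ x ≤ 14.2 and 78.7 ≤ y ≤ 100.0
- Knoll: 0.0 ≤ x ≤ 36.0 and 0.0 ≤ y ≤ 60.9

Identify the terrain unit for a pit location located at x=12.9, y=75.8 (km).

The point has x = 12.9 and y = 75.8.
Only Mesa satisfies 0.0 ≤ x ≤ 18.1 and 60.9 ≤ y ≤ 78.7.

Mesa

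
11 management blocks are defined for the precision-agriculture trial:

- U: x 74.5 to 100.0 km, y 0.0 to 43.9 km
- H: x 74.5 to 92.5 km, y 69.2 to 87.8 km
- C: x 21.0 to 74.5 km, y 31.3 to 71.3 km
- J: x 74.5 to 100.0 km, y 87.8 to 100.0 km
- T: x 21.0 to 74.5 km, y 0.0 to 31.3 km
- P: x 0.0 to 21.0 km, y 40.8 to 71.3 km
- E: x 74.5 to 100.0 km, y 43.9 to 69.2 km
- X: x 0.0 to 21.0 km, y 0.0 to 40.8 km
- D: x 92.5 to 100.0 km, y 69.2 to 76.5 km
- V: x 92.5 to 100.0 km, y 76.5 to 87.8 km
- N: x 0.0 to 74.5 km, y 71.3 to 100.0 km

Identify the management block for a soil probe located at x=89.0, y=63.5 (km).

E

The point has x = 89.0 and y = 63.5.
Only E satisfies 74.5 ≤ x ≤ 100.0 and 43.9 ≤ y ≤ 69.2.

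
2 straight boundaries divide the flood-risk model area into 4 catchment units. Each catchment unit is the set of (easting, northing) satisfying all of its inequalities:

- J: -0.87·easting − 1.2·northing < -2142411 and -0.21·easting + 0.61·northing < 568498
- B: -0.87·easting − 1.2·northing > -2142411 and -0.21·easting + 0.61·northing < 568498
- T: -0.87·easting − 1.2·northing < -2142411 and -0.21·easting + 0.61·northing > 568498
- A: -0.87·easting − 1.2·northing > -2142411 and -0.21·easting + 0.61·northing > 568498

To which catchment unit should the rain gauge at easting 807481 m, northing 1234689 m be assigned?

T

-0.87·807481 − 1.2·1234689 = -2184135.270, which is < -2142411
-0.21·807481 + 0.61·1234689 = 583589.280, which is > 568498
This sign pattern matches T.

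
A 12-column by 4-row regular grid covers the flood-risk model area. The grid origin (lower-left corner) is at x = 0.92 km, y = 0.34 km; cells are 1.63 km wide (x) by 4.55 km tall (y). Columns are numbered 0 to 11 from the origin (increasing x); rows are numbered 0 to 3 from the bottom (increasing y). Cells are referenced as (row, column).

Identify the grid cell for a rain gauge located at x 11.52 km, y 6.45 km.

Column index: ⌊(11.52 − 0.92) / 1.63⌋ = ⌊6.503⌋ = 6
Row offset from origin: ⌊(6.45 − 0.34) / 4.55⌋ = ⌊1.343⌋ = 1 → row 1

(1, 6)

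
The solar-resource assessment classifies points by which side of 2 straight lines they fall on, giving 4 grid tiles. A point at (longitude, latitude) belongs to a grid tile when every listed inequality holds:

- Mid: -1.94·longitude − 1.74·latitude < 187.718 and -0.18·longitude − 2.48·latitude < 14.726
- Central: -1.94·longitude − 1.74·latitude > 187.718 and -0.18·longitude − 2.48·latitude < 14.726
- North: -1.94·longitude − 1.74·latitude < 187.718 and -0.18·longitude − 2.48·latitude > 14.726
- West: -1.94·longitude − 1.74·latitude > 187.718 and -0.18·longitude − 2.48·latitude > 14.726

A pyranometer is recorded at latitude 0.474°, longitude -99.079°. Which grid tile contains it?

-1.94·-99.079 − 1.74·0.474 = 191.388, which is > 187.718
-0.18·-99.079 − 2.48·0.474 = 16.659, which is > 14.726
This sign pattern matches West.

West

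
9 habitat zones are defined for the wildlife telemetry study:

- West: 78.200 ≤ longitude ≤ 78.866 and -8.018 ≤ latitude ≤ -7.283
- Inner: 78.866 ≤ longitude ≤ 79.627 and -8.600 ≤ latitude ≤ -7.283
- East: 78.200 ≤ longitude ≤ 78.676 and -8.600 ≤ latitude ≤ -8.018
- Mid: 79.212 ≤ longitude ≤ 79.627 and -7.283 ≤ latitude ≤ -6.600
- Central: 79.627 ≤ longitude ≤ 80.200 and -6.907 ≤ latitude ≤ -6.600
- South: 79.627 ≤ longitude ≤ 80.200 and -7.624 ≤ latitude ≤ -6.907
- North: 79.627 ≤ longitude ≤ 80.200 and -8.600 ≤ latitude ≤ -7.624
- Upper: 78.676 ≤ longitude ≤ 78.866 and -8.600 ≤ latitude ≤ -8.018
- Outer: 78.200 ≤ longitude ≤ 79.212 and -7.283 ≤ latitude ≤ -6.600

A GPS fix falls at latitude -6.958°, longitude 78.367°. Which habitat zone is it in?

Outer

The point has longitude = 78.367 and latitude = -6.958.
Only Outer satisfies 78.200 ≤ longitude ≤ 79.212 and -7.283 ≤ latitude ≤ -6.600.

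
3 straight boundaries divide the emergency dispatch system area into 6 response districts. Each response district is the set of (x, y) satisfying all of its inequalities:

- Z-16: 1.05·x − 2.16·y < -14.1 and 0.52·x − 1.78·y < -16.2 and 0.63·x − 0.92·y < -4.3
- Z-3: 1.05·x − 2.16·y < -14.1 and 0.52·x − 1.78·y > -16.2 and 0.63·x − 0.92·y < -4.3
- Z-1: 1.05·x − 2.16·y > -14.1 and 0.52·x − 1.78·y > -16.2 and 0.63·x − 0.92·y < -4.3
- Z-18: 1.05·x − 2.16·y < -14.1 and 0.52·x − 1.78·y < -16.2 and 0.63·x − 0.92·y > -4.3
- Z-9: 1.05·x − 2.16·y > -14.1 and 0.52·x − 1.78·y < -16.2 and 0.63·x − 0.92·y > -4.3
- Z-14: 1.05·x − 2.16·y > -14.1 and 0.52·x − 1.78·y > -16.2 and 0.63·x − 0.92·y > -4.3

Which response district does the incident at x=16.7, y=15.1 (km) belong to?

1.05·16.7 − 2.16·15.1 = -15.081, which is < -14.1
0.52·16.7 − 1.78·15.1 = -18.194, which is < -16.2
0.63·16.7 − 0.92·15.1 = -3.371, which is > -4.3
This sign pattern matches Z-18.

Z-18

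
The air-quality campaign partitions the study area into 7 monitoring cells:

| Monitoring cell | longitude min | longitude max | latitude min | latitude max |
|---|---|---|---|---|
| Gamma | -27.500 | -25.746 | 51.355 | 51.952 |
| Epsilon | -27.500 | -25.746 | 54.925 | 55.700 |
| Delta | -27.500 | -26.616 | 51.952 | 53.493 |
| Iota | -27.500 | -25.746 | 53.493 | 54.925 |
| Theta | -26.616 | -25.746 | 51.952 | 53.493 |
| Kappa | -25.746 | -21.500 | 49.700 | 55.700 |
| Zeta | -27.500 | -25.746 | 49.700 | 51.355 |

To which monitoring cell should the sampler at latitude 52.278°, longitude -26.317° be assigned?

The point has longitude = -26.317 and latitude = 52.278.
Only Theta satisfies -26.616 ≤ longitude ≤ -25.746 and 51.952 ≤ latitude ≤ 53.493.

Theta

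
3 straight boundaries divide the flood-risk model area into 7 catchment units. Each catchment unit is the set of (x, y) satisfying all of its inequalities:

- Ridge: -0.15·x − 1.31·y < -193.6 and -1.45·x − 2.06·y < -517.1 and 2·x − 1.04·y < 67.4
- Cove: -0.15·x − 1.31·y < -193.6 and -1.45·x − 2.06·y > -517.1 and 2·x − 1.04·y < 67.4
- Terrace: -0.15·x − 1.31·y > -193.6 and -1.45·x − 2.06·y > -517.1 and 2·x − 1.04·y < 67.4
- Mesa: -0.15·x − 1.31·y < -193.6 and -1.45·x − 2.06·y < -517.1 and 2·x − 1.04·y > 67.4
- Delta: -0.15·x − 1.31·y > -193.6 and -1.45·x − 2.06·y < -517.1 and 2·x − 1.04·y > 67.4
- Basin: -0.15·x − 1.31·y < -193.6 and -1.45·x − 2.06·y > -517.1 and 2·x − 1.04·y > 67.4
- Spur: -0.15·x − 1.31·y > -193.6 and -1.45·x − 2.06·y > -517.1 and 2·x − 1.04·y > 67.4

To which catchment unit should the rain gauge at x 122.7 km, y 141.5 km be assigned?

Basin

-0.15·122.7 − 1.31·141.5 = -203.770, which is < -193.6
-1.45·122.7 − 2.06·141.5 = -469.405, which is > -517.1
2·122.7 − 1.04·141.5 = 98.240, which is > 67.4
This sign pattern matches Basin.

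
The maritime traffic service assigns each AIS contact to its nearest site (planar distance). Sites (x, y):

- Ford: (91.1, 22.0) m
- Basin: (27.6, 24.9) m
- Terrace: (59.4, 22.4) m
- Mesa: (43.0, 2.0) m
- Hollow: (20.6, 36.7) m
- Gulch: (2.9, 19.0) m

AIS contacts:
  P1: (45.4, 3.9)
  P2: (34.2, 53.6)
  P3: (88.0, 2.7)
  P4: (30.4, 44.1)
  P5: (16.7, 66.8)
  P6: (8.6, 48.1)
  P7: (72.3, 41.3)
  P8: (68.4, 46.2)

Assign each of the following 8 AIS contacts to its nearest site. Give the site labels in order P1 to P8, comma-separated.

Mesa, Hollow, Ford, Hollow, Hollow, Hollow, Terrace, Terrace

P1 → Mesa (d²=9.37)
P2 → Hollow (d²=470.57)
P3 → Ford (d²=382.10)
P4 → Hollow (d²=150.80)
P5 → Hollow (d²=921.22)
P6 → Hollow (d²=273.96)
P7 → Terrace (d²=523.62)
P8 → Terrace (d²=647.44)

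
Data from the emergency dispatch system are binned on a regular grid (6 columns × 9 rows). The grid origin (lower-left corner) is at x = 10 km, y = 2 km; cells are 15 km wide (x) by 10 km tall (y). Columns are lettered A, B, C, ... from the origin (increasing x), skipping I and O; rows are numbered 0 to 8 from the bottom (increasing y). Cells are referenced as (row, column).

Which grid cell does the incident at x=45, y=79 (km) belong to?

(7, C)

Column index: ⌊(45 − 10) / 15⌋ = ⌊2.333⌋ = 2 → column C
Row offset from origin: ⌊(79 − 2) / 10⌋ = ⌊7.700⌋ = 7 → row 7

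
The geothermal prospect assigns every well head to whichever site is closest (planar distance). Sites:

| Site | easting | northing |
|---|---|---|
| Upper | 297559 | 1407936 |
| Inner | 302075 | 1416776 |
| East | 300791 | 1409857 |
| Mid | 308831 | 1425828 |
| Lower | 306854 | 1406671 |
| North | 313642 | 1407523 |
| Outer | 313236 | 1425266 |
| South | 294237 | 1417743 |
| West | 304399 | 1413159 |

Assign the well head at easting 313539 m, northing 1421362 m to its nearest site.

Squared distances to each site:
Upper: 435617876.000; Inner: 152454692.000; East: 294876529.000; Mid: 42110420.000; Lower: 260514706.000; North: 191528530.000; Outer: 15333025.000; South: 385664365.000; West: 150828809.000.
Minimum at Outer.

Outer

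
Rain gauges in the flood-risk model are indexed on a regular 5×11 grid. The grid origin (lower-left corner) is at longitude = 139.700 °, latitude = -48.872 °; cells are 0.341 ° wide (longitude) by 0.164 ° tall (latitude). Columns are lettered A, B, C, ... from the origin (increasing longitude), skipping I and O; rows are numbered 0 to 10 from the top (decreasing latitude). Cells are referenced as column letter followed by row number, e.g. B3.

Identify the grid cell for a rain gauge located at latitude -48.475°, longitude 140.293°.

Column index: ⌊(140.293 − 139.700) / 0.341⌋ = ⌊1.739⌋ = 1 → column B
Row offset from origin: ⌊(-48.475 − -48.872) / 0.164⌋ = ⌊2.421⌋ = 2 → row 8 (counted from top)

B8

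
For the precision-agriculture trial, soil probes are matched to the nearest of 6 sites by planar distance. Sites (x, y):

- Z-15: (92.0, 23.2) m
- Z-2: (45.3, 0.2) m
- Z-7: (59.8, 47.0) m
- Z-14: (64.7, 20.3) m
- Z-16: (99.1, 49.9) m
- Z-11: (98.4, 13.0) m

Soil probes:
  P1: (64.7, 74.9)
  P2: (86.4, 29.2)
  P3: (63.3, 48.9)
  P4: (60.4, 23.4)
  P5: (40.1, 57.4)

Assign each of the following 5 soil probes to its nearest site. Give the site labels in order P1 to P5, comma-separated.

P1 → Z-7 (d²=802.42)
P2 → Z-15 (d²=67.36)
P3 → Z-7 (d²=15.86)
P4 → Z-14 (d²=28.10)
P5 → Z-7 (d²=496.25)

Z-7, Z-15, Z-7, Z-14, Z-7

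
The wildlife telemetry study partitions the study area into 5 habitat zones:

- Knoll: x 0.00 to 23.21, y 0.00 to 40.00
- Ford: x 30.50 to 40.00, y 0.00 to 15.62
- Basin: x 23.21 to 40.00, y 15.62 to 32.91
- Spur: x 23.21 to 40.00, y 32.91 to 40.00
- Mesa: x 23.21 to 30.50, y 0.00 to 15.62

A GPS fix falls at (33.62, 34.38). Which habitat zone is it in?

The point has x = 33.62 and y = 34.38.
Only Spur satisfies 23.21 ≤ x ≤ 40.00 and 32.91 ≤ y ≤ 40.00.

Spur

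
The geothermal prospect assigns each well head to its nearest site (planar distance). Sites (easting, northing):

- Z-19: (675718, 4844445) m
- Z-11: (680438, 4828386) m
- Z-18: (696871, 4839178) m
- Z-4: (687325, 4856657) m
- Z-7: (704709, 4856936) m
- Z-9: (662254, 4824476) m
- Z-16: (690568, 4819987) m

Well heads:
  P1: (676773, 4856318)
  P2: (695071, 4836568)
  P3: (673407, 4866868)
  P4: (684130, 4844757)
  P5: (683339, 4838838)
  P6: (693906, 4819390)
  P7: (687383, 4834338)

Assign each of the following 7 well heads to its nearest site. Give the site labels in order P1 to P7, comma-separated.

Z-4, Z-18, Z-4, Z-19, Z-19, Z-16, Z-11

P1 → Z-4 (d²=111459625.00)
P2 → Z-18 (d²=10052100.00)
P3 → Z-4 (d²=297975245.00)
P4 → Z-19 (d²=70859088.00)
P5 → Z-19 (d²=89518090.00)
P6 → Z-16 (d²=11498653.00)
P7 → Z-11 (d²=83659329.00)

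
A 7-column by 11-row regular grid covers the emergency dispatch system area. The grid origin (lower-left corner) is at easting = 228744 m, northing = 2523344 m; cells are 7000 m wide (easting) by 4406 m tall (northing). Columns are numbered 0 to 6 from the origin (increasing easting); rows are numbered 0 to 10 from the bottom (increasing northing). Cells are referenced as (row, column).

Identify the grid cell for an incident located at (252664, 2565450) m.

(9, 3)

Column index: ⌊(252664 − 228744) / 7000⌋ = ⌊3.417⌋ = 3
Row offset from origin: ⌊(2565450 − 2523344) / 4406⌋ = ⌊9.557⌋ = 9 → row 9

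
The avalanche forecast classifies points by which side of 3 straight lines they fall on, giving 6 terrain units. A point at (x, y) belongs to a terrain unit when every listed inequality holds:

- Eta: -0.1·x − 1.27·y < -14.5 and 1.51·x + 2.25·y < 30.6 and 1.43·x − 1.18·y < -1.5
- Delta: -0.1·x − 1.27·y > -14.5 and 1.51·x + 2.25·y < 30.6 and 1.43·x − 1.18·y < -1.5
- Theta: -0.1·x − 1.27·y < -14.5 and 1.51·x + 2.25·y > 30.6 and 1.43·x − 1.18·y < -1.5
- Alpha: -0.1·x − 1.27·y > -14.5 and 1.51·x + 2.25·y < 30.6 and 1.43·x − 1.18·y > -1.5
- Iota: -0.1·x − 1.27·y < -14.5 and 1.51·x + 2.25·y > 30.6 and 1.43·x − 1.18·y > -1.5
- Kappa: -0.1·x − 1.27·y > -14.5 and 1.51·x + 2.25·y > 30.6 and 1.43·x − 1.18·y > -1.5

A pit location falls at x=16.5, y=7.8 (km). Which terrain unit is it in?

Kappa

-0.1·16.5 − 1.27·7.8 = -11.556, which is > -14.5
1.51·16.5 + 2.25·7.8 = 42.465, which is > 30.6
1.43·16.5 − 1.18·7.8 = 14.391, which is > -1.5
This sign pattern matches Kappa.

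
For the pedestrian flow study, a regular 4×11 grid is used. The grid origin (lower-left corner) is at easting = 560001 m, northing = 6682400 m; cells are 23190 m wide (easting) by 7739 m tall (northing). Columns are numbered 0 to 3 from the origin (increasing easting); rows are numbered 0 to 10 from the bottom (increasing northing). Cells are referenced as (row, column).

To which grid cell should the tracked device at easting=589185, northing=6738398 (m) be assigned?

Column index: ⌊(589185 − 560001) / 23190⌋ = ⌊1.258⌋ = 1
Row offset from origin: ⌊(6738398 − 6682400) / 7739⌋ = ⌊7.236⌋ = 7 → row 7

(7, 1)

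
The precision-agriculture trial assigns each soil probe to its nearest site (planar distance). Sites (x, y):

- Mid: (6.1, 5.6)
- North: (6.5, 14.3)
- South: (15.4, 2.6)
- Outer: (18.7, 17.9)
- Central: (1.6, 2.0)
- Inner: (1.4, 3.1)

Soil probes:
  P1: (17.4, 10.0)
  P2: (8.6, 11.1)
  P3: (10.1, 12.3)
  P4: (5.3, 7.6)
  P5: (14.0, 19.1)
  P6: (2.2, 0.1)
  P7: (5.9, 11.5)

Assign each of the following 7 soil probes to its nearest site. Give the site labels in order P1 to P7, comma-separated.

South, North, North, Mid, Outer, Central, North

P1 → South (d²=58.76)
P2 → North (d²=14.65)
P3 → North (d²=16.96)
P4 → Mid (d²=4.64)
P5 → Outer (d²=23.53)
P6 → Central (d²=3.97)
P7 → North (d²=8.20)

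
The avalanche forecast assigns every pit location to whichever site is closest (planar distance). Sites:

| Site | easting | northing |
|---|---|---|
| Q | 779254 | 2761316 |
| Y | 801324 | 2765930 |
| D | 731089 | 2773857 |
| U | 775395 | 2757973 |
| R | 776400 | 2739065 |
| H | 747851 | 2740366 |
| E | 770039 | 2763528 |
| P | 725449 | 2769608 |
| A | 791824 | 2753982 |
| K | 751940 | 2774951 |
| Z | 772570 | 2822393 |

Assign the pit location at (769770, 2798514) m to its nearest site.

Z

Squared distances to each site:
Q: 1473637460.000; Y: 2057371972.000; D: 2104187410.000; U: 1675213306.000; R: 3578140501.000; H: 3861632465.000; E: 1224092557.000; P: 2799907877.000; A: 2469477940.000; K: 873123869.000; Z: 578046641.000.
Minimum at Z.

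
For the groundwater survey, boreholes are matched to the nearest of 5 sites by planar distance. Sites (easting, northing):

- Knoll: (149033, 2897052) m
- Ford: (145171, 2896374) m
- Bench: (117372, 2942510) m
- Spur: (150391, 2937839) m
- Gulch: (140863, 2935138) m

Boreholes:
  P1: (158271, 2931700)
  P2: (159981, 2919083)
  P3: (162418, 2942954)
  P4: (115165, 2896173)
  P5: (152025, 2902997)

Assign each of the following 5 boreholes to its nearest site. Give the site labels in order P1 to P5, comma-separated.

P1 → Spur (d²=99781721.00)
P2 → Spur (d²=443755636.00)
P3 → Spur (d²=170811954.00)
P4 → Ford (d²=900400437.00)
P5 → Knoll (d²=44295089.00)

Spur, Spur, Spur, Ford, Knoll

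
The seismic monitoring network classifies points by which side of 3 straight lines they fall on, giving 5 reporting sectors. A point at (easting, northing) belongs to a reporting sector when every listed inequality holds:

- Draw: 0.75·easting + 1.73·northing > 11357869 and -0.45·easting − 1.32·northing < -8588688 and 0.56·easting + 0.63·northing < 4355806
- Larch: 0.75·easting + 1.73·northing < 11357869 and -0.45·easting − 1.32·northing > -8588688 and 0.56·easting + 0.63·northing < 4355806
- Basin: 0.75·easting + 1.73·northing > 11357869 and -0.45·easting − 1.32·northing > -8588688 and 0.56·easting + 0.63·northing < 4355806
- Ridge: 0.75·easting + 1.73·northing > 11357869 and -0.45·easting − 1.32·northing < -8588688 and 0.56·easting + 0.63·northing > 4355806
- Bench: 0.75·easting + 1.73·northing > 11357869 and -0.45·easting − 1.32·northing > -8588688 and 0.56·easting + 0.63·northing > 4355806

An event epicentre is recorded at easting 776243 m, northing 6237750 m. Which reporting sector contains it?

Bench

0.75·776243 + 1.73·6237750 = 11373489.750, which is > 11357869
-0.45·776243 − 1.32·6237750 = -8583139.350, which is > -8588688
0.56·776243 + 0.63·6237750 = 4364478.580, which is > 4355806
This sign pattern matches Bench.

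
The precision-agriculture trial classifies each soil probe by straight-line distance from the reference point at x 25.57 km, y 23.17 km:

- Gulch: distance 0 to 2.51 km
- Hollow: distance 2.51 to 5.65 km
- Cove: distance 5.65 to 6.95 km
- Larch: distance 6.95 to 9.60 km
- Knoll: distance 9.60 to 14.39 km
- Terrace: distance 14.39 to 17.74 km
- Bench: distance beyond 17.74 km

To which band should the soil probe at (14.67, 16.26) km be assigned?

Distance = √((14.67−25.57)² + (16.26−23.17)²) = √(118.810 + 47.748) = 12.906 km.
9.60 ≤ 12.906 < 14.39 → Knoll.

Knoll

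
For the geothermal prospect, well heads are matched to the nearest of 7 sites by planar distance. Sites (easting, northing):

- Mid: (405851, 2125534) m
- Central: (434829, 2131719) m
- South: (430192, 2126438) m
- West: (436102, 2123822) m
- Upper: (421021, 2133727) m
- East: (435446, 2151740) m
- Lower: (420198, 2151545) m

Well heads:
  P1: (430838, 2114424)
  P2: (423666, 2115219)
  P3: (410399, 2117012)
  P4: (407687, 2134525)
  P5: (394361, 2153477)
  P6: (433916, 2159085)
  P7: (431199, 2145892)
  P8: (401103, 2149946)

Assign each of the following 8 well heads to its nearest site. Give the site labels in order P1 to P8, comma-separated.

West, South, Mid, Mid, Lower, East, East, Lower

P1 → West (d²=116032100.00)
P2 → South (d²=168454637.00)
P3 → Mid (d²=93308788.00)
P4 → Mid (d²=84208977.00)
P5 → Lower (d²=671283193.00)
P6 → East (d²=56289925.00)
P7 → East (d²=52236113.00)
P8 → Lower (d²=367175826.00)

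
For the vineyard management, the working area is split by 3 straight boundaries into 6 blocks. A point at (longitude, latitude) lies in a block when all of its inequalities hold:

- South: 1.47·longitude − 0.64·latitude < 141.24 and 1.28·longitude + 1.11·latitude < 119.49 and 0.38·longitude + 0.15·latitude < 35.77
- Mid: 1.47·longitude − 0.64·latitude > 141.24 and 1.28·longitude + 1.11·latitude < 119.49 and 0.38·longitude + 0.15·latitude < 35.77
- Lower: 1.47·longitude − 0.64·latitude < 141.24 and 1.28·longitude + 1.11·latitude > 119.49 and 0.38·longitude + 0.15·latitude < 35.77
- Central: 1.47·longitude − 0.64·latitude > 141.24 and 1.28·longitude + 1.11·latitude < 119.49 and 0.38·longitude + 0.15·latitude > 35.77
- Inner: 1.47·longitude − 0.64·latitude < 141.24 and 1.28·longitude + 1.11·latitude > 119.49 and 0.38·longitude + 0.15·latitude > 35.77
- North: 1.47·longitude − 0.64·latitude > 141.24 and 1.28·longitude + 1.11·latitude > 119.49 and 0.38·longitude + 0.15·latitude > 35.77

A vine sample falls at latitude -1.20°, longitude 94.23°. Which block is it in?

1.47·94.23 − 0.64·-1.20 = 139.286, which is < 141.24
1.28·94.23 + 1.11·-1.20 = 119.282, which is < 119.49
0.38·94.23 + 0.15·-1.20 = 35.627, which is < 35.77
This sign pattern matches South.

South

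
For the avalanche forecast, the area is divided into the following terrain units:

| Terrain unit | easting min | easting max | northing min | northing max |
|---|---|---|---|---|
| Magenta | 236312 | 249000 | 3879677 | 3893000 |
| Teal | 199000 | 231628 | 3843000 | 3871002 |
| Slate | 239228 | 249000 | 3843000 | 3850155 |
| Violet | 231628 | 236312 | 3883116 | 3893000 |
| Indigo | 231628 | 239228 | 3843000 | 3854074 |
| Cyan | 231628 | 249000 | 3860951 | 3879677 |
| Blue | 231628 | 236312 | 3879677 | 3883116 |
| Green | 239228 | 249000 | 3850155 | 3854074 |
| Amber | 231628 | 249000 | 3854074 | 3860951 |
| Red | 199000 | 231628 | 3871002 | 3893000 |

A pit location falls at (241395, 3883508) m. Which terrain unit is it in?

The point has easting = 241395 and northing = 3883508.
Only Magenta satisfies 236312 ≤ easting ≤ 249000 and 3879677 ≤ northing ≤ 3893000.

Magenta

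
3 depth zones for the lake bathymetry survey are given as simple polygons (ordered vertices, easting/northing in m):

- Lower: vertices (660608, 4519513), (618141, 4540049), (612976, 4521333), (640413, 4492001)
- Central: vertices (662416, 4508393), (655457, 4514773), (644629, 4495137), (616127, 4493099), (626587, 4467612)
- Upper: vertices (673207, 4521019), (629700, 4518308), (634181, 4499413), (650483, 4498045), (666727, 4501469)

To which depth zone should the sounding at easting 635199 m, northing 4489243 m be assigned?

Cast a ray rightward from (635199, 4489243). For each polygon, the edges (by vertex number in listed order) whose endpoints lie on opposite sides of northing = 4489243, where each meets that height, and whether that is right or left of the point:
Lower: no edge straddles that height → 0 crossings.
Central: 4–5 at easting≈617709.5 (left), 5–1 at easting≈645591.4 (right) → 1 crossing.
Upper: no edge straddles that height → 0 crossings.
Only Central has an odd count, so the point is inside Central.

Central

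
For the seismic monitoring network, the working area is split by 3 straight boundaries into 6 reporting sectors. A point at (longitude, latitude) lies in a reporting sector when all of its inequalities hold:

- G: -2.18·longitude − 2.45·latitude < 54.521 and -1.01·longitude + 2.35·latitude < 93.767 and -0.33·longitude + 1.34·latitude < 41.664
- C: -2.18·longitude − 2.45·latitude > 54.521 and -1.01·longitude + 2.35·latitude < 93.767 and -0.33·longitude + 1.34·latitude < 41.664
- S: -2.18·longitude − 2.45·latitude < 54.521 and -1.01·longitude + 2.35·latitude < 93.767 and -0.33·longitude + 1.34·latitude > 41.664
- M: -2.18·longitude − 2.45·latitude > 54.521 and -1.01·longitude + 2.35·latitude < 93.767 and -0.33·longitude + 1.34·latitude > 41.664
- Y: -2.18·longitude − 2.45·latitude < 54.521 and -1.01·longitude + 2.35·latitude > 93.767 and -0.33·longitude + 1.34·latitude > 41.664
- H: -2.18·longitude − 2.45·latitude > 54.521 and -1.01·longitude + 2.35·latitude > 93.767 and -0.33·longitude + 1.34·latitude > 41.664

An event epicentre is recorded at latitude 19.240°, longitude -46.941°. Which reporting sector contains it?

C

-2.18·-46.941 − 2.45·19.240 = 55.193, which is > 54.521
-1.01·-46.941 + 2.35·19.240 = 92.624, which is < 93.767
-0.33·-46.941 + 1.34·19.240 = 41.272, which is < 41.664
This sign pattern matches C.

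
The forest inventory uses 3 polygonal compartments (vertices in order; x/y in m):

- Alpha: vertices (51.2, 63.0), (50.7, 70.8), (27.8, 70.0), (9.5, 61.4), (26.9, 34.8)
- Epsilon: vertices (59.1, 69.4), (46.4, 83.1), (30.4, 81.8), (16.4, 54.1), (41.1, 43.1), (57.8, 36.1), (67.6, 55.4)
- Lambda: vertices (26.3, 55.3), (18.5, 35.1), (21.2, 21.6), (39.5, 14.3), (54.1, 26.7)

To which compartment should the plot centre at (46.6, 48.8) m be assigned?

Cast a ray rightward from (46.6, 48.8). For each polygon, the edges (by vertex number in listed order) whose endpoints lie on opposite sides of y = 48.8, where each meets that height, and whether that is right or left of the point:
Alpha: 4–5 at x≈17.74 (left), 5–1 at x≈38.96 (left) → 0 crossings.
Epsilon: 4–5 at x≈28.30 (left), 6–7 at x≈64.25 (right) → 1 crossing.
Lambda: 1–2 at x≈23.79 (left), 5–1 at x≈32.62 (left) → 0 crossings.
Only Epsilon has an odd count, so the point is inside Epsilon.

Epsilon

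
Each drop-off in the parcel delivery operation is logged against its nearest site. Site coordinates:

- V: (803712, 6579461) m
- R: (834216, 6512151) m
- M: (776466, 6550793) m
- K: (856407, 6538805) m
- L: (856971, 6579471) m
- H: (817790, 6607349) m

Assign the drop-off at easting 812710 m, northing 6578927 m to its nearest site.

Squared distances to each site:
V: 81249160.000; R: 4921542212.000; M: 2105149492.000; K: 3519202693.000; L: 1959332057.000; H: 833616484.000.
Minimum at V.

V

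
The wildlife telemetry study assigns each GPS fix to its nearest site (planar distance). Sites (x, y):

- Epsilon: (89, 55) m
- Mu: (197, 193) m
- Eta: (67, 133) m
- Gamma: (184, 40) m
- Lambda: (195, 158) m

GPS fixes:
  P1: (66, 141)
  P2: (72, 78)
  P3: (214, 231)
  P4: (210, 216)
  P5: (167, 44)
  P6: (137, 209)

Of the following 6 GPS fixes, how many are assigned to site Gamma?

1

P1 → Eta
P2 → Epsilon
P3 → Mu
P4 → Mu
P5 → Gamma
P6 → Mu
1 of the 6 goes to Gamma.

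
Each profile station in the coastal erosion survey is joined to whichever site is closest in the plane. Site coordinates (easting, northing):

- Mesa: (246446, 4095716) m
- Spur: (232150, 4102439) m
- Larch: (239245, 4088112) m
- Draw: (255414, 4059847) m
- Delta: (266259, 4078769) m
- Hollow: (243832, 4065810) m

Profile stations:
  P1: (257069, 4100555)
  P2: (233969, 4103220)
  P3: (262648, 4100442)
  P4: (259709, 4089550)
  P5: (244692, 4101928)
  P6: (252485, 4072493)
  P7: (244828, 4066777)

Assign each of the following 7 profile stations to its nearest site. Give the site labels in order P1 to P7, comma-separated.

P1 → Mesa (d²=136264050.00)
P2 → Spur (d²=3918722.00)
P3 → Mesa (d²=284839880.00)
P4 → Delta (d²=159132461.00)
P5 → Mesa (d²=41665460.00)
P6 → Hollow (d²=119536898.00)
P7 → Hollow (d²=1927105.00)

Mesa, Spur, Mesa, Delta, Mesa, Hollow, Hollow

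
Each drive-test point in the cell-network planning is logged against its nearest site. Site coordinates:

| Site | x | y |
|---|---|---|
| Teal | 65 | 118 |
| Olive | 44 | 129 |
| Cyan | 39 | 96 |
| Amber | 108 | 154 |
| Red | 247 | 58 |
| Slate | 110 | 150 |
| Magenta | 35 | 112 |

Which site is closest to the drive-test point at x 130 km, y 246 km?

Amber

Squared distances to each site:
Teal: 20609.000; Olive: 21085.000; Cyan: 30781.000; Amber: 8948.000; Red: 49033.000; Slate: 9616.000; Magenta: 26981.000.
Minimum at Amber.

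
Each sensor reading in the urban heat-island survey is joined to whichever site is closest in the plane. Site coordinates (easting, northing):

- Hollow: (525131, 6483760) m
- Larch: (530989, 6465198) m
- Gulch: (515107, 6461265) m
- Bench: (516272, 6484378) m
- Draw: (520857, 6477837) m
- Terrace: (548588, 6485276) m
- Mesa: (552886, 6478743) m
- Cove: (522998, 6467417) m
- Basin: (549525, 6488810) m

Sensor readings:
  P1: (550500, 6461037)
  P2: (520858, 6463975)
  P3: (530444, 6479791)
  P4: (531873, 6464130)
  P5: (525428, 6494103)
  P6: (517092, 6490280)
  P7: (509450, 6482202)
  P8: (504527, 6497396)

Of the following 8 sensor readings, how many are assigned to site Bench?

P1 → Mesa
P2 → Cove
P3 → Hollow
P4 → Larch
P5 → Hollow
P6 → Bench
P7 → Bench
P8 → Bench
3 of the 8 go to Bench.

3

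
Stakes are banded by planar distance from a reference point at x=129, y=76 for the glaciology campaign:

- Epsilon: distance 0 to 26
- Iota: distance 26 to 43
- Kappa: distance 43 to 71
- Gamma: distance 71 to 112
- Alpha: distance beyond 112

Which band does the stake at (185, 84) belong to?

Kappa

Distance = √((185−129)² + (84−76)²) = √(3136.000 + 64.000) = 56.569.
43 ≤ 56.569 < 71 → Kappa.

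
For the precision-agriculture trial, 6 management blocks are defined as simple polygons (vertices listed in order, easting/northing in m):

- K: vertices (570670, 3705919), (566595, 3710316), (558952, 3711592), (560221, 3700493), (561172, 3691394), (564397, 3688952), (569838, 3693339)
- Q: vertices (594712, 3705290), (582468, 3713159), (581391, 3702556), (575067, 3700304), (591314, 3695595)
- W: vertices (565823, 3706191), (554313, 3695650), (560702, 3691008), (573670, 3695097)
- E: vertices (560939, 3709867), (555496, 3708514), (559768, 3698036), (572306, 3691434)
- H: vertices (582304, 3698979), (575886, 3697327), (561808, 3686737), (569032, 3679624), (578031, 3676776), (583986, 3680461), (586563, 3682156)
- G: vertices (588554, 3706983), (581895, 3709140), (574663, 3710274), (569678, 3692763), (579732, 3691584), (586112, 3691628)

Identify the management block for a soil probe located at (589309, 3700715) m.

Q

Cast a ray rightward from (589309, 3700715). For each polygon, the edges (by vertex number in listed order) whose endpoints lie on opposite sides of northing = 3700715, where each meets that height, and whether that is right or left of the point:
K: 3–4 at easting≈560195.6 (left), 7–1 at easting≈570325.8 (left) → 0 crossings.
Q: 3–4 at easting≈576221.2 (left), 5–1 at easting≈593108.5 (right) → 1 crossing.
W: 1–2 at easting≈559843.6 (left), 4–1 at easting≈569696.3 (left) → 0 crossings.
E: 2–3 at easting≈558675.7 (left), 4–1 at easting≈566582.7 (left) → 0 crossings.
H: no edge straddles that height → 0 crossings.
G: 3–4 at easting≈571941.8 (left), 6–1 at easting≈587557.2 (left) → 0 crossings.
Only Q has an odd count, so the point is inside Q.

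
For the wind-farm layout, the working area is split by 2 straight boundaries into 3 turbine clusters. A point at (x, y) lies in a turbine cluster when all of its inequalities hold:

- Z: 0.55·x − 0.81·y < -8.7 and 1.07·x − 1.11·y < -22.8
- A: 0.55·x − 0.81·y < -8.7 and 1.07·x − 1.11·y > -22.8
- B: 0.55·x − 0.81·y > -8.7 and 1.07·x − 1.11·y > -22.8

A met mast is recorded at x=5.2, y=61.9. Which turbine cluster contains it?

Z

0.55·5.2 − 0.81·61.9 = -47.279, which is < -8.7
1.07·5.2 − 1.11·61.9 = -63.145, which is < -22.8
This sign pattern matches Z.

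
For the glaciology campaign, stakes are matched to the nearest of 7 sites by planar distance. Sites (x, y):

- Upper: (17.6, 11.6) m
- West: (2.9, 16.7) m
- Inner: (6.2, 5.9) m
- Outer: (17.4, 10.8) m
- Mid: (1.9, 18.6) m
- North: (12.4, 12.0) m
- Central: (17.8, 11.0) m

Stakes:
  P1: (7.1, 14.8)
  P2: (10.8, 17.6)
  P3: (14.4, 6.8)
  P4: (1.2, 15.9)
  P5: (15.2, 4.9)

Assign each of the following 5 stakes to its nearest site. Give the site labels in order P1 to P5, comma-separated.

P1 → West (d²=21.25)
P2 → North (d²=33.92)
P3 → Outer (d²=25.00)
P4 → West (d²=3.53)
P5 → Outer (d²=39.65)

West, North, Outer, West, Outer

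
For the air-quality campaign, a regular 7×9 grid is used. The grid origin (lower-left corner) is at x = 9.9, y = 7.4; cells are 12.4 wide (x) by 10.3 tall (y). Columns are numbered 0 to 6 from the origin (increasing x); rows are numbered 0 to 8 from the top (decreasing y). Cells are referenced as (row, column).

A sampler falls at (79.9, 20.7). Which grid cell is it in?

(7, 5)

Column index: ⌊(79.9 − 9.9) / 12.4⌋ = ⌊5.645⌋ = 5
Row offset from origin: ⌊(20.7 − 7.4) / 10.3⌋ = ⌊1.291⌋ = 1 → row 7 (counted from top)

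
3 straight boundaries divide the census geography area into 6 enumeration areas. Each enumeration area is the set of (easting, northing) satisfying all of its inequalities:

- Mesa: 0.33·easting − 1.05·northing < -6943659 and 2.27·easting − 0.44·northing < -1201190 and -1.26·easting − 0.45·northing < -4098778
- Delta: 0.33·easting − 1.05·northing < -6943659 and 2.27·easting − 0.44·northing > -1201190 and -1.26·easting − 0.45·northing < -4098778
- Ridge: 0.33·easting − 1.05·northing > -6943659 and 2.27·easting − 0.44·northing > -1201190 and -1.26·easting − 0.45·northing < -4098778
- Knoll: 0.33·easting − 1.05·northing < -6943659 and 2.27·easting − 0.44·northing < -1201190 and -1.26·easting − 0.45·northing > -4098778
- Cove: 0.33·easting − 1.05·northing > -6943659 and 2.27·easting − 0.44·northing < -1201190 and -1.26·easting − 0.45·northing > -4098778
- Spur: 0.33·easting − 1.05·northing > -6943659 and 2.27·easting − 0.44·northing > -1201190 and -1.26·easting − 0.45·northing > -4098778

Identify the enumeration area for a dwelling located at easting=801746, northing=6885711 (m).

0.33·801746 − 1.05·6885711 = -6965420.370, which is < -6943659
2.27·801746 − 0.44·6885711 = -1209749.420, which is < -1201190
-1.26·801746 − 0.45·6885711 = -4108769.910, which is < -4098778
This sign pattern matches Mesa.

Mesa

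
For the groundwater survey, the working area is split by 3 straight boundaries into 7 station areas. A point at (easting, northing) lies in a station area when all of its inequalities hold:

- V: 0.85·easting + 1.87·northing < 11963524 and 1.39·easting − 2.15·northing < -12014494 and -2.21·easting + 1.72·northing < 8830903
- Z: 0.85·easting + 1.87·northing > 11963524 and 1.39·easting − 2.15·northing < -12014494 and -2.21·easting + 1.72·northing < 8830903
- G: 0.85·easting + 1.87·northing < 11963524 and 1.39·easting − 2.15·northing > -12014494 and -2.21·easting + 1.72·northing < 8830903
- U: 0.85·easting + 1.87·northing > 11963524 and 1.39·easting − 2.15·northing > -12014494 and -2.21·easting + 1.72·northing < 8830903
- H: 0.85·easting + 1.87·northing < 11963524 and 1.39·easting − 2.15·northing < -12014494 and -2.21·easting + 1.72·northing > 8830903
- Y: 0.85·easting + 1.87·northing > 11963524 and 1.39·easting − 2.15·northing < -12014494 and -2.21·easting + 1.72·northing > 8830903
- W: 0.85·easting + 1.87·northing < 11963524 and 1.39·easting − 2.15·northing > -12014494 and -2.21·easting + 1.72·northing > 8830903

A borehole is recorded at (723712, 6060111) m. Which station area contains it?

0.85·723712 + 1.87·6060111 = 11947562.770, which is < 11963524
1.39·723712 − 2.15·6060111 = -12023278.970, which is < -12014494
-2.21·723712 + 1.72·6060111 = 8823987.400, which is < 8830903
This sign pattern matches V.

V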